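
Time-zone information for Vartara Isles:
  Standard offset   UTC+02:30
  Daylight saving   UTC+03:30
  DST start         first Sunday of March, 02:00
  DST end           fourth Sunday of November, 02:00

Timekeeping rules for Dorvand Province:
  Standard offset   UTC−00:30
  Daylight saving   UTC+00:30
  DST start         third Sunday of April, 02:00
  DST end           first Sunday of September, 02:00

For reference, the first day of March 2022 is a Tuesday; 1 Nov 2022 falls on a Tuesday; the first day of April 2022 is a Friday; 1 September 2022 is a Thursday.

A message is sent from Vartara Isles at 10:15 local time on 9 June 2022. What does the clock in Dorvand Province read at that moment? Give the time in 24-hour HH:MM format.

1 March 2022 is a Tuesday, so the first Sunday is March 6.
1 November 2022 is a Tuesday, so the first Sunday is November 6 and the fourth is November 27.
9 June 2022 lies within the daylight-saving period (6 March – 27 November), so Vartara Isles is on daylight time, UTC+03:30.
10:15 Vartara Isles − 3h30m = 06:45 UTC.
1 April 2022 is a Friday, so the first Sunday is April 3 and the third is April 17.
1 September 2022 is a Thursday, so the first Sunday is September 4.
At the standard offset (UTC−00:30), 06:45 UTC − 0h30m = 06:15 Dorvand Province standard time.
The standard-time date in Dorvand Province, 9 June 2022, lies within the daylight-saving period (17 April – 4 September), so Dorvand Province is on daylight time, UTC+00:30.
06:45 UTC + 0h30m = 07:15 Dorvand Province.

07:15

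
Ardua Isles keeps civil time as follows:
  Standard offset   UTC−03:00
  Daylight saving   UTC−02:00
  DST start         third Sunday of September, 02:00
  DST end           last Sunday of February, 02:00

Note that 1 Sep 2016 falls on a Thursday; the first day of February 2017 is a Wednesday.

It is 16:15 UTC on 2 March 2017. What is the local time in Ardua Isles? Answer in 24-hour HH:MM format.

13:15

1 September 2016 is a Thursday, so the first Sunday is September 4 and the third is September 18.
1 February 2017 is a Wednesday, so Sundays fall on 5, 12, 19, 26; the last is February 26.
At the standard offset (UTC−03:00), 16:15 UTC − 3h = 13:15 Ardua Isles standard time.
Daylight saving runs 18 September 2016 – 26 February 2017; the standard-time date in Ardua Isles, 2 March 2017, is outside that window, so Ardua Isles is on standard time at UTC−03:00.
16:15 UTC − 3h = 13:15 local.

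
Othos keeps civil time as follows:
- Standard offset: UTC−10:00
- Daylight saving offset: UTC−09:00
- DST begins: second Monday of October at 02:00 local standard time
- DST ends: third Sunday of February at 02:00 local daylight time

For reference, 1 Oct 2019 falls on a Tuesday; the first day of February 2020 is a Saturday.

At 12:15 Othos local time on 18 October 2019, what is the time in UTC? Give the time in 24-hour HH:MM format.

1 October 2019 is a Tuesday, so the first Monday is October 7 and the second is October 14.
1 February 2020 is a Saturday, so the first Sunday is February 2 and the third is February 16.
18 October 2019 lies within the daylight-saving period (14 October 2019 – 16 February 2020), so Othos is on daylight time, UTC−09:00.
12:15 local + 9h = 21:15 UTC.

21:15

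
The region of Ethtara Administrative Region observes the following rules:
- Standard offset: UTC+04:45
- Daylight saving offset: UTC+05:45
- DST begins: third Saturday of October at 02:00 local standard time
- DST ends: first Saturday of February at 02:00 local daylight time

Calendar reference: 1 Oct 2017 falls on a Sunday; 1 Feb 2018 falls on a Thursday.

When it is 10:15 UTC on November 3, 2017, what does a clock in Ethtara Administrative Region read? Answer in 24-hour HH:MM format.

16:00

1 October 2017 is a Sunday, so the first Saturday is October 7 and the third is October 21.
1 February 2018 is a Thursday, so the first Saturday is February 3.
At the standard offset (UTC+04:45), 10:15 UTC + 4h45m = 15:00 Ethtara Administrative Region standard time.
The standard-time date in Ethtara Administrative Region, November 3, 2017, lies within the daylight-saving period (21 October 2017 – 3 February 2018), so Ethtara Administrative Region is on daylight time, UTC+05:45.
10:15 UTC + 5h45m = 16:00 local.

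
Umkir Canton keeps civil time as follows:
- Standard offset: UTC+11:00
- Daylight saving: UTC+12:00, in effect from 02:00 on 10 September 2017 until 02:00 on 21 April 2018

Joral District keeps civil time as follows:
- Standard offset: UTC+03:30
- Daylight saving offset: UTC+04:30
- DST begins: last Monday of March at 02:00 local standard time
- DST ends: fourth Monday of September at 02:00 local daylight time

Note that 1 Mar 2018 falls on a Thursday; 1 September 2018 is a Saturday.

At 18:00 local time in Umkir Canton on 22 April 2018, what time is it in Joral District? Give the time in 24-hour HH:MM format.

11:30

22 April 2018 is outside the daylight-saving period (10 September 2017 – 21 April 2018), so Umkir Canton is on standard time, UTC+11:00.
18:00 Umkir Canton − 11h = 07:00 UTC.
1 March 2018 is a Thursday, so Mondays fall on 5, 12, 19, 26; the last is March 26.
1 September 2018 is a Saturday, so the first Monday is September 3 and the fourth is September 24.
At the standard offset (UTC+03:30), 07:00 UTC + 3h30m = 10:30 Joral District standard time.
The standard-time date in Joral District, 22 April 2018, lies within the daylight-saving period (26 March – 24 September), so Joral District is on daylight time, UTC+04:30.
07:00 UTC + 4h30m = 11:30 Joral District.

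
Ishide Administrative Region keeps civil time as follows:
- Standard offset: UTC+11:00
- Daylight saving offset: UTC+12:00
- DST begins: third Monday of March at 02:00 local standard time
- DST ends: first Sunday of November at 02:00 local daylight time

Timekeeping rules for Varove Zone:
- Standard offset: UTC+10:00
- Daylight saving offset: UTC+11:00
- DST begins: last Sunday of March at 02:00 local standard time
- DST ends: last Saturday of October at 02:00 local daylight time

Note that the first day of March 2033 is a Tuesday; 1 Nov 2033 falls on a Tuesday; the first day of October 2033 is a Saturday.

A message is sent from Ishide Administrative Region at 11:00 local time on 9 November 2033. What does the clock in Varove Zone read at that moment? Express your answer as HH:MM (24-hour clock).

10:00

1 March 2033 is a Tuesday, so the first Monday is March 7 and the third is March 21.
1 November 2033 is a Tuesday, so the first Sunday is November 6.
9 November 2033 does not fall between 21 March and 6 November, so daylight saving is not in effect and Ishide Administrative Region is at UTC+11:00.
11:00 Ishide Administrative Region − 11h = 00:00 UTC.
1 March 2033 is a Tuesday, so Sundays fall on 6, 13, 20, 27; the last is March 27.
1 October 2033 is a Saturday, so Saturdays fall on 1, 8, 15, 22, 29; the last is October 29.
At the standard offset (UTC+10:00), 00:00 UTC + 10h = 10:00 Varove Zone standard time.
The standard-time date in Varove Zone, 9 November 2033, is outside the daylight-saving period (27 March – 29 October), so Varove Zone is on standard time, UTC+10:00.
00:00 UTC + 10h = 10:00 Varove Zone.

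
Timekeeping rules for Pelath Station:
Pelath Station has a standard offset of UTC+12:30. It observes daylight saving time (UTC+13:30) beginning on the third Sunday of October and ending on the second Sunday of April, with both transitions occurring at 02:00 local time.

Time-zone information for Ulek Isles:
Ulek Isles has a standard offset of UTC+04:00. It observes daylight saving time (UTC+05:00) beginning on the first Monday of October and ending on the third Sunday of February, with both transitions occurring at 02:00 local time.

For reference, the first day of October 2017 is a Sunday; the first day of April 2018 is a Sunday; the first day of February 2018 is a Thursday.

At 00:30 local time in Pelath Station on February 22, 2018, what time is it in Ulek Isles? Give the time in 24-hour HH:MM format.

15:00

1 October 2017 is a Sunday, so the first Sunday is October 1 and the third is October 15.
1 April 2018 is a Sunday, so the first Sunday is April 1 and the second is April 8.
Daylight saving runs 15 October 2017 – 8 April 2018; February 22, 2018 is inside that window, so Pelath Station is at UTC+13:30.
00:30 Pelath Station − 13h30m = 11:00 UTC (rolling into the previous day, 21 February 2018).
1 October 2017 is a Sunday, so the first Monday is October 2.
1 February 2018 is a Thursday, so the first Sunday is February 4 and the third is February 18.
At the standard offset (UTC+04:00), 11:00 UTC + 4h = 15:00 Ulek Isles standard time.
The standard-time date in Ulek Isles, February 21, 2018, is outside the daylight-saving period (2 October 2017 – 18 February 2018), so Ulek Isles is on standard time, UTC+04:00.
11:00 UTC + 4h = 15:00 Ulek Isles.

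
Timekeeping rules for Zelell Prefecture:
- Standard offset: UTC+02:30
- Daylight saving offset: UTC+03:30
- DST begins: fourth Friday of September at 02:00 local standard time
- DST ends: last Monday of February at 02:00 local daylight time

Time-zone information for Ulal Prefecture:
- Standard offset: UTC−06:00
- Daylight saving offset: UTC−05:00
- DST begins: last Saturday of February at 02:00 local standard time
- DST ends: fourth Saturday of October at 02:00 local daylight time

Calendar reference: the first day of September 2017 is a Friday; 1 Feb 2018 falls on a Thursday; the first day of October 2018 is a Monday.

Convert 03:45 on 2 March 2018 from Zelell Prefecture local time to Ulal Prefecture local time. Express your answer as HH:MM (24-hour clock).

20:15

1 September 2017 is a Friday, so the first Friday is September 1 and the fourth is September 22.
1 February 2018 is a Thursday, so Mondays fall on 5, 12, 19, 26; the last is February 26.
Daylight saving runs 22 September 2017 – 26 February 2018; 2 March 2018 is outside that window, so Zelell Prefecture is on standard time at UTC+02:30.
03:45 Zelell Prefecture − 2h30m = 01:15 UTC.
1 February 2018 is a Thursday, so Saturdays fall on 3, 10, 17, 24; the last is February 24.
1 October 2018 is a Monday, so the first Saturday is October 6 and the fourth is October 27.
At the standard offset (UTC−06:00), 01:15 UTC − 6h = 19:15 Ulal Prefecture standard time (rolling into the previous day, 1 March 2018).
Daylight saving runs 24 February – 27 October; the standard-time date in Ulal Prefecture, 1 March 2018, is inside that window, so Ulal Prefecture is at UTC−05:00.
01:15 UTC − 5h = 20:15 Ulal Prefecture (rolling into the previous day, 1 March 2018).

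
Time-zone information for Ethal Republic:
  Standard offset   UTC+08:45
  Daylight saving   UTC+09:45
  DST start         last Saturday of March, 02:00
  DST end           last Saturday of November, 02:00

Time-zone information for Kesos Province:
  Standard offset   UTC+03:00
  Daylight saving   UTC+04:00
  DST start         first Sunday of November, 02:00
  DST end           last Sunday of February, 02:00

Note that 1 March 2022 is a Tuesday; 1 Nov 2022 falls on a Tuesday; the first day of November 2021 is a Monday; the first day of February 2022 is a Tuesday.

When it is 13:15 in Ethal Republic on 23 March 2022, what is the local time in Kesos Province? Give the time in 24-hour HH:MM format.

1 March 2022 is a Tuesday, so Saturdays fall on 5, 12, 19, 26; the last is March 26.
1 November 2022 is a Tuesday, so Saturdays fall on 5, 12, 19, 26; the last is November 26.
Daylight saving runs 26 March – 26 November; 23 March 2022 is outside that window, so Ethal Republic is on standard time at UTC+08:45.
13:15 Ethal Republic − 8h45m = 04:30 UTC.
1 November 2021 is a Monday, so the first Sunday is November 7.
1 February 2022 is a Tuesday, so Sundays fall on 6, 13, 20, 27; the last is February 27.
At the standard offset (UTC+03:00), 04:30 UTC + 3h = 07:30 Kesos Province standard time.
The standard-time date in Kesos Province, 23 March 2022, is outside the daylight-saving period (7 November 2021 – 27 February 2022), so Kesos Province is on standard time, UTC+03:00.
04:30 UTC + 3h = 07:30 Kesos Province.

07:30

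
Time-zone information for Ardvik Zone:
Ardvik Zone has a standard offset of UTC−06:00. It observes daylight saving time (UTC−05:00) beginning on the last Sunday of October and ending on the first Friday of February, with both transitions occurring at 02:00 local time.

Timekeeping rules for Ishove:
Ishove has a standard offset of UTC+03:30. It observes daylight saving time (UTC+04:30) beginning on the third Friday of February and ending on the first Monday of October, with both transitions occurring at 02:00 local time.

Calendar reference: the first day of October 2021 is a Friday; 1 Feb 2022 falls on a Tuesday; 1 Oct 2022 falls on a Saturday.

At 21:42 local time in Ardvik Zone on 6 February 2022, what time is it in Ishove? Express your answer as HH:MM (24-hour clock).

07:12

1 October 2021 is a Friday, so Sundays fall on 3, 10, 17, 24, 31; the last is October 31.
1 February 2022 is a Tuesday, so the first Friday is February 4.
6 February 2022 is outside the daylight-saving period (31 October 2021 – 4 February 2022), so Ardvik Zone is on standard time, UTC−06:00.
21:42 Ardvik Zone + 6h = 03:42 UTC (rolling into the next day, 7 February 2022).
1 February 2022 is a Tuesday, so the first Friday is February 4 and the third is February 18.
1 October 2022 is a Saturday, so the first Monday is October 3.
At the standard offset (UTC+03:30), 03:42 UTC + 3h30m = 07:12 Ishove standard time.
Daylight saving runs 18 February – 3 October; the standard-time date in Ishove, 7 February 2022, is outside that window, so Ishove is on standard time at UTC+03:30.
03:42 UTC + 3h30m = 07:12 Ishove.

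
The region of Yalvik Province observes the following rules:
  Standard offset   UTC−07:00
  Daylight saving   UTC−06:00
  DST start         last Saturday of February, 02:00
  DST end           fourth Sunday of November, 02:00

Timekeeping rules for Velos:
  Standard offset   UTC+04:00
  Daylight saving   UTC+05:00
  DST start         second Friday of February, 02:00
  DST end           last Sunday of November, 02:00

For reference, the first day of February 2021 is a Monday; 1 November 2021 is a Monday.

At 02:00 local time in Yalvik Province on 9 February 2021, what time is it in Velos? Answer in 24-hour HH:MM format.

13:00

1 February 2021 is a Monday, so Saturdays fall on 6, 13, 20, 27; the last is February 27.
1 November 2021 is a Monday, so the first Sunday is November 7 and the fourth is November 28.
9 February 2021 is outside the daylight-saving period (27 February – 28 November), so Yalvik Province is on standard time, UTC−07:00.
02:00 Yalvik Province + 7h = 09:00 UTC.
1 February 2021 is a Monday, so the first Friday is February 5 and the second is February 12.
1 November 2021 is a Monday, so Sundays fall on 7, 14, 21, 28; the last is November 28.
At the standard offset (UTC+04:00), 09:00 UTC + 4h = 13:00 Velos standard time.
Daylight saving runs 12 February – 28 November; the standard-time date in Velos, 9 February 2021, is outside that window, so Velos is on standard time at UTC+04:00.
09:00 UTC + 4h = 13:00 Velos.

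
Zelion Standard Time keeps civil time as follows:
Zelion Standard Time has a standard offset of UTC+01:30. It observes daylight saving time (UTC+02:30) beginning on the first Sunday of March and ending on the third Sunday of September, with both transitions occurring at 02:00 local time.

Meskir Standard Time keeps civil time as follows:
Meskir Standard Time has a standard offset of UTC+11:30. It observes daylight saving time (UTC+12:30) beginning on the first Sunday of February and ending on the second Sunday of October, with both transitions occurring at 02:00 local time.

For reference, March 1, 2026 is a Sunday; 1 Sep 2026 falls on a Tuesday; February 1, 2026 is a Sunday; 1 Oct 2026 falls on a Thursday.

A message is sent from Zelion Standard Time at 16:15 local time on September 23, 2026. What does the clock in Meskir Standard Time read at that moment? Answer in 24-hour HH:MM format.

03:15

1 March 2026 is a Sunday, so the first Sunday is March 1.
1 September 2026 is a Tuesday, so the first Sunday is September 6 and the third is September 20.
Daylight saving runs 1 March – 20 September; September 23, 2026 is outside that window, so Zelion Standard Time is on standard time at UTC+01:30.
16:15 Zelion Standard Time − 1h30m = 14:45 UTC.
1 February 2026 is a Sunday, so the first Sunday is February 1.
1 October 2026 is a Thursday, so the first Sunday is October 4 and the second is October 11.
At the standard offset (UTC+11:30), 14:45 UTC + 11h30m = 02:15 Meskir Standard Time standard time (rolling into the next day, 24 September 2026).
The standard-time date in Meskir Standard Time, September 24, 2026, falls between 1 February and 11 October, so daylight saving is in effect and Meskir Standard Time is at UTC+12:30.
14:45 UTC + 12h30m = 03:15 Meskir Standard Time (rolling into the next day, 24 September 2026).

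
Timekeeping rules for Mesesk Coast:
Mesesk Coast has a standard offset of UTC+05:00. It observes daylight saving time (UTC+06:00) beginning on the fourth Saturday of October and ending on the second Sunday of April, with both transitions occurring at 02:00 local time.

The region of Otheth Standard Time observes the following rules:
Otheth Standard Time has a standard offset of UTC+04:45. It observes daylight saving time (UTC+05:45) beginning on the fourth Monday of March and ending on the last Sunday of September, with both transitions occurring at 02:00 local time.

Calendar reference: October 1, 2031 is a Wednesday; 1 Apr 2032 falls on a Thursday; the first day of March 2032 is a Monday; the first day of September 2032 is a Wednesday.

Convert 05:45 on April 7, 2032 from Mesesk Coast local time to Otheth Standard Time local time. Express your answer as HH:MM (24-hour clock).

05:30

1 October 2031 is a Wednesday, so the first Saturday is October 4 and the fourth is October 25.
1 April 2032 is a Thursday, so the first Sunday is April 4 and the second is April 11.
April 7, 2032 lies within the daylight-saving period (25 October 2031 – 11 April 2032), so Mesesk Coast is on daylight time, UTC+06:00.
05:45 Mesesk Coast − 6h = 23:45 UTC (rolling into the previous day, 6 April 2032).
1 March 2032 is a Monday, so the first Monday is March 1 and the fourth is March 22.
1 September 2032 is a Wednesday, so Sundays fall on 5, 12, 19, 26; the last is September 26.
At the standard offset (UTC+04:45), 23:45 UTC + 4h45m = 04:30 Otheth Standard Time standard time (rolling into the next day, 7 April 2032).
The standard-time date in Otheth Standard Time, April 7, 2032, falls between 22 March and 26 September, so daylight saving is in effect and Otheth Standard Time is at UTC+05:45.
23:45 UTC + 5h45m = 05:30 Otheth Standard Time (rolling into the next day, 7 April 2032).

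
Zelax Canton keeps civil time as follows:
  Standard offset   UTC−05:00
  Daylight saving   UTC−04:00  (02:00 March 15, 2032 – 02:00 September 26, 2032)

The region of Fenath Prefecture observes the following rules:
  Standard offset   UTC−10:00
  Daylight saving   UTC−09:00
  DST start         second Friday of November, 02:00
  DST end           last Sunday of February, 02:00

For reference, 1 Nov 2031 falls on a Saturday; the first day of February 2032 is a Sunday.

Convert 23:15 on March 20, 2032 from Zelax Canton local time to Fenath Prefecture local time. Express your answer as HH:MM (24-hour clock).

Daylight saving runs 15 March – 26 September; March 20, 2032 is inside that window, so Zelax Canton is at UTC−04:00.
23:15 Zelax Canton + 4h = 03:15 UTC (rolling into the next day, 21 March 2032).
1 November 2031 is a Saturday, so the first Friday is November 7 and the second is November 14.
1 February 2032 is a Sunday, so Sundays fall on 1, 8, 15, 22, 29; the last is February 29.
At the standard offset (UTC−10:00), 03:15 UTC − 10h = 17:15 Fenath Prefecture standard time (rolling into the previous day, 20 March 2032).
The standard-time date in Fenath Prefecture, March 20, 2032, does not fall between 14 November 2031 and 29 February 2032, so daylight saving is not in effect and Fenath Prefecture is at UTC−10:00.
03:15 UTC − 10h = 17:15 Fenath Prefecture (rolling into the previous day, 20 March 2032).

17:15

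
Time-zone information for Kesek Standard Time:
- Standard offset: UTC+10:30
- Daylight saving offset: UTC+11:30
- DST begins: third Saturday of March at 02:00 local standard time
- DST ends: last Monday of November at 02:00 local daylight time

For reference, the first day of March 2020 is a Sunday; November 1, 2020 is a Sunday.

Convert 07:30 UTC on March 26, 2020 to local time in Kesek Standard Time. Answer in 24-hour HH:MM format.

1 March 2020 is a Sunday, so the first Saturday is March 7 and the third is March 21.
1 November 2020 is a Sunday, so Mondays fall on 2, 9, 16, 23, 30; the last is November 30.
At the standard offset (UTC+10:30), 07:30 UTC + 10h30m = 18:00 Kesek Standard Time standard time.
Daylight saving runs 21 March – 30 November; the standard-time date in Kesek Standard Time, March 26, 2020, is inside that window, so Kesek Standard Time is at UTC+11:30.
07:30 UTC + 11h30m = 19:00 local.

19:00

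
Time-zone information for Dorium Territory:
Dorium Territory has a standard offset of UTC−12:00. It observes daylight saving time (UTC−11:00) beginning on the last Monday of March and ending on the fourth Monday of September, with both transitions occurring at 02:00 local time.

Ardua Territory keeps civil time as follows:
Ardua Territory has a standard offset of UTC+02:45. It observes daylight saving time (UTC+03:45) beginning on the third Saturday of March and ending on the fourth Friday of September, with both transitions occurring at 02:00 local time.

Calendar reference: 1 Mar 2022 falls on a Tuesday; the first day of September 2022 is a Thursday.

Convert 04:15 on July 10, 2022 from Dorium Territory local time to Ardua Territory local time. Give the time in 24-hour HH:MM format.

19:00

1 March 2022 is a Tuesday, so Mondays fall on 7, 14, 21, 28; the last is March 28.
1 September 2022 is a Thursday, so the first Monday is September 5 and the fourth is September 26.
Daylight saving runs 28 March – 26 September; July 10, 2022 is inside that window, so Dorium Territory is at UTC−11:00.
04:15 Dorium Territory + 11h = 15:15 UTC.
1 March 2022 is a Tuesday, so the first Saturday is March 5 and the third is March 19.
1 September 2022 is a Thursday, so the first Friday is September 2 and the fourth is September 23.
At the standard offset (UTC+02:45), 15:15 UTC + 2h45m = 18:00 Ardua Territory standard time.
The standard-time date in Ardua Territory, July 10, 2022, lies within the daylight-saving period (19 March – 23 September), so Ardua Territory is on daylight time, UTC+03:45.
15:15 UTC + 3h45m = 19:00 Ardua Territory.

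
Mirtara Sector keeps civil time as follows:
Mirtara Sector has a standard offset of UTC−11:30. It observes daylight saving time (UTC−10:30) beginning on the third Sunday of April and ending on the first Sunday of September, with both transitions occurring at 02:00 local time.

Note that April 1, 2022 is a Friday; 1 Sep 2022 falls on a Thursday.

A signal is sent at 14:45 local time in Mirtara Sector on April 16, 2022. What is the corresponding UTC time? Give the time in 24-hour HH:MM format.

02:15

1 April 2022 is a Friday, so the first Sunday is April 3 and the third is April 17.
1 September 2022 is a Thursday, so the first Sunday is September 4.
April 16, 2022 does not fall between 17 April and 4 September, so daylight saving is not in effect and Mirtara Sector is at UTC−11:30.
14:45 local + 11h30m = 02:15 UTC (rolling into the next day, 17 April 2022).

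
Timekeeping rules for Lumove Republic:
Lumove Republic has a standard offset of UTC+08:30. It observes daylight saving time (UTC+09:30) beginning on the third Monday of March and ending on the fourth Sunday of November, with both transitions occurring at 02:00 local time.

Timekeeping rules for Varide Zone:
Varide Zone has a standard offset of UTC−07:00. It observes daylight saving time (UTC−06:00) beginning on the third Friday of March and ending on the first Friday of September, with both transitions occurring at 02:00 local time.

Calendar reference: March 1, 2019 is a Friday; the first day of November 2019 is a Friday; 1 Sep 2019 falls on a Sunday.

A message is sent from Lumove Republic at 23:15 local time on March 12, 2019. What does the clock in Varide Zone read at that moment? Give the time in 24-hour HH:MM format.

1 March 2019 is a Friday, so the first Monday is March 4 and the third is March 18.
1 November 2019 is a Friday, so the first Sunday is November 3 and the fourth is November 24.
Daylight saving runs 18 March – 24 November; March 12, 2019 is outside that window, so Lumove Republic is on standard time at UTC+08:30.
23:15 Lumove Republic − 8h30m = 14:45 UTC.
1 March 2019 is a Friday, so the first Friday is March 1 and the third is March 15.
1 September 2019 is a Sunday, so the first Friday is September 6.
At the standard offset (UTC−07:00), 14:45 UTC − 7h = 07:45 Varide Zone standard time.
Daylight saving runs 15 March – 6 September; the standard-time date in Varide Zone, March 12, 2019, is outside that window, so Varide Zone is on standard time at UTC−07:00.
14:45 UTC − 7h = 07:45 Varide Zone.

07:45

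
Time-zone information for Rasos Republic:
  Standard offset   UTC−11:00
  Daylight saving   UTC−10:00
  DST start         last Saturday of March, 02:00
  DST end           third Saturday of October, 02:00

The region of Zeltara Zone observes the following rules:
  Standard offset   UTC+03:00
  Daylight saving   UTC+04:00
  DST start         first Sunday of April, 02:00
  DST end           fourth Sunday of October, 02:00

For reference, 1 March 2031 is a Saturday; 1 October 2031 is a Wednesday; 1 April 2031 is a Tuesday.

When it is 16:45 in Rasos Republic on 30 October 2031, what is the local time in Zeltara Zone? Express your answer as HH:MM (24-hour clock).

1 March 2031 is a Saturday, so Saturdays fall on 1, 8, 15, 22, 29; the last is March 29.
1 October 2031 is a Wednesday, so the first Saturday is October 4 and the third is October 18.
30 October 2031 is outside the daylight-saving period (29 March – 18 October), so Rasos Republic is on standard time, UTC−11:00.
16:45 Rasos Republic + 11h = 03:45 UTC (rolling into the next day, 31 October 2031).
1 April 2031 is a Tuesday, so the first Sunday is April 6.
1 October 2031 is a Wednesday, so the first Sunday is October 5 and the fourth is October 26.
At the standard offset (UTC+03:00), 03:45 UTC + 3h = 06:45 Zeltara Zone standard time.
Daylight saving runs 6 April – 26 October; the standard-time date in Zeltara Zone, 31 October 2031, is outside that window, so Zeltara Zone is on standard time at UTC+03:00.
03:45 UTC + 3h = 06:45 Zeltara Zone.

06:45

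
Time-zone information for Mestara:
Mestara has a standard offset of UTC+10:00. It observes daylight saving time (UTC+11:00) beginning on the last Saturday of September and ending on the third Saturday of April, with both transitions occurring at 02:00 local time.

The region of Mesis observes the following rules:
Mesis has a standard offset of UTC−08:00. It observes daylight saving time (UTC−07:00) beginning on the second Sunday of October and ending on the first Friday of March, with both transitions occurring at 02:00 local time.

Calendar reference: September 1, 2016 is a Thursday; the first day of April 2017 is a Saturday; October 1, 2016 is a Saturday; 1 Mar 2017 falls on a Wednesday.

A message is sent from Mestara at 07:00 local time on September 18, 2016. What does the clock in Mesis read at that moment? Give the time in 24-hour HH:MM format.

1 September 2016 is a Thursday, so Saturdays fall on 3, 10, 17, 24; the last is September 24.
1 April 2017 is a Saturday, so the first Saturday is April 1 and the third is April 15.
September 18, 2016 is outside the daylight-saving period (24 September 2016 – 15 April 2017), so Mestara is on standard time, UTC+10:00.
07:00 Mestara − 10h = 21:00 UTC (rolling into the previous day, 17 September 2016).
1 October 2016 is a Saturday, so the first Sunday is October 2 and the second is October 9.
1 March 2017 is a Wednesday, so the first Friday is March 3.
At the standard offset (UTC−08:00), 21:00 UTC − 8h = 13:00 Mesis standard time.
The standard-time date in Mesis, September 17, 2016, does not fall between 9 October 2016 and 3 March 2017, so daylight saving is not in effect and Mesis is at UTC−08:00.
21:00 UTC − 8h = 13:00 Mesis.

13:00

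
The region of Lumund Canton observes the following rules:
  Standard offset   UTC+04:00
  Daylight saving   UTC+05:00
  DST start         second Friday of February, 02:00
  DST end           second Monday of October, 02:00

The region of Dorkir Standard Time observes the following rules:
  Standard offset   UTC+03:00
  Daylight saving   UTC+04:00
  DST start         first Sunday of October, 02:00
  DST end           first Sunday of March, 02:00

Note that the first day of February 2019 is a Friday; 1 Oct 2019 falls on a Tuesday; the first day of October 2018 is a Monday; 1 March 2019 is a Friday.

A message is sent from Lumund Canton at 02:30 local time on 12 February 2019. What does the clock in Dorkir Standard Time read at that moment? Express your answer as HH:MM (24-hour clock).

1 February 2019 is a Friday, so the first Friday is February 1 and the second is February 8.
1 October 2019 is a Tuesday, so the first Monday is October 7 and the second is October 14.
Daylight saving runs 8 February – 14 October; 12 February 2019 is inside that window, so Lumund Canton is at UTC+05:00.
02:30 Lumund Canton − 5h = 21:30 UTC (rolling into the previous day, 11 February 2019).
1 October 2018 is a Monday, so the first Sunday is October 7.
1 March 2019 is a Friday, so the first Sunday is March 3.
At the standard offset (UTC+03:00), 21:30 UTC + 3h = 00:30 Dorkir Standard Time standard time (rolling into the next day, 12 February 2019).
The standard-time date in Dorkir Standard Time, 12 February 2019, falls between 7 October 2018 and 3 March 2019, so daylight saving is in effect and Dorkir Standard Time is at UTC+04:00.
21:30 UTC + 4h = 01:30 Dorkir Standard Time (rolling into the next day, 12 February 2019).

01:30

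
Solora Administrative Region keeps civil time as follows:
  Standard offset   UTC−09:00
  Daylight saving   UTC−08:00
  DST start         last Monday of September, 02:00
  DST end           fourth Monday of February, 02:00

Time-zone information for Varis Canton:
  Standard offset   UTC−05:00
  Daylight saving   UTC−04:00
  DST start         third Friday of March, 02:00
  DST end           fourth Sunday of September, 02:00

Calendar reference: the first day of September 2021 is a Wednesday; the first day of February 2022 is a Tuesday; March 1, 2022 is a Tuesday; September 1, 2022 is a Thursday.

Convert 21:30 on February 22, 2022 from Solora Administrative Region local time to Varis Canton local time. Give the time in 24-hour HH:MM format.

00:30

1 September 2021 is a Wednesday, so Mondays fall on 6, 13, 20, 27; the last is September 27.
1 February 2022 is a Tuesday, so the first Monday is February 7 and the fourth is February 28.
February 22, 2022 lies within the daylight-saving period (27 September 2021 – 28 February 2022), so Solora Administrative Region is on daylight time, UTC−08:00.
21:30 Solora Administrative Region + 8h = 05:30 UTC (rolling into the next day, 23 February 2022).
1 March 2022 is a Tuesday, so the first Friday is March 4 and the third is March 18.
1 September 2022 is a Thursday, so the first Sunday is September 4 and the fourth is September 25.
At the standard offset (UTC−05:00), 05:30 UTC − 5h = 00:30 Varis Canton standard time.
The standard-time date in Varis Canton, February 23, 2022, does not fall between 18 March and 25 September, so daylight saving is not in effect and Varis Canton is at UTC−05:00.
05:30 UTC − 5h = 00:30 Varis Canton.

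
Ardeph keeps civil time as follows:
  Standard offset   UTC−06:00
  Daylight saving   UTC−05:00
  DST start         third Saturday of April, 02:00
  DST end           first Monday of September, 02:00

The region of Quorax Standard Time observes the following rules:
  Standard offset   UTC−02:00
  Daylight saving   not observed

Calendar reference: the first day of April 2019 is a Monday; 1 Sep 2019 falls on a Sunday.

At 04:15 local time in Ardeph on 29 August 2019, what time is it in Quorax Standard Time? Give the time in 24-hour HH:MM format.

07:15

1 April 2019 is a Monday, so the first Saturday is April 6 and the third is April 20.
1 September 2019 is a Sunday, so the first Monday is September 2.
29 August 2019 lies within the daylight-saving period (20 April – 2 September), so Ardeph is on daylight time, UTC−05:00.
04:15 Ardeph + 5h = 09:15 UTC.
Quorax Standard Time has no daylight saving, so its offset is UTC−02:00 year-round.
09:15 UTC − 2h = 07:15 Quorax Standard Time.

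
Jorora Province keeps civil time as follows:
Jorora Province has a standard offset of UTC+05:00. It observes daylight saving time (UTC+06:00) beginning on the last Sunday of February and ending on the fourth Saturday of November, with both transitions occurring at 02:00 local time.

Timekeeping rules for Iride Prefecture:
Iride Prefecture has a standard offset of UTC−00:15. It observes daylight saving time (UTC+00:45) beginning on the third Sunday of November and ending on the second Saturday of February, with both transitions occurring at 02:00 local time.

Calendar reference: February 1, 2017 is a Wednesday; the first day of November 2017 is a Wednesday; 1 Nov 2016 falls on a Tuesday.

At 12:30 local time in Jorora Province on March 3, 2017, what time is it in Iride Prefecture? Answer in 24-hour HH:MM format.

1 February 2017 is a Wednesday, so Sundays fall on 5, 12, 19, 26; the last is February 26.
1 November 2017 is a Wednesday, so the first Saturday is November 4 and the fourth is November 25.
March 3, 2017 falls between 26 February and 25 November, so daylight saving is in effect and Jorora Province is at UTC+06:00.
12:30 Jorora Province − 6h = 06:30 UTC.
1 November 2016 is a Tuesday, so the first Sunday is November 6 and the third is November 20.
1 February 2017 is a Wednesday, so the first Saturday is February 4 and the second is February 11.
At the standard offset (UTC−00:15), 06:30 UTC − 0h15m = 06:15 Iride Prefecture standard time.
Daylight saving runs 20 November 2016 – 11 February 2017; the standard-time date in Iride Prefecture, March 3, 2017, is outside that window, so Iride Prefecture is on standard time at UTC−00:15.
06:30 UTC − 0h15m = 06:15 Iride Prefecture.

06:15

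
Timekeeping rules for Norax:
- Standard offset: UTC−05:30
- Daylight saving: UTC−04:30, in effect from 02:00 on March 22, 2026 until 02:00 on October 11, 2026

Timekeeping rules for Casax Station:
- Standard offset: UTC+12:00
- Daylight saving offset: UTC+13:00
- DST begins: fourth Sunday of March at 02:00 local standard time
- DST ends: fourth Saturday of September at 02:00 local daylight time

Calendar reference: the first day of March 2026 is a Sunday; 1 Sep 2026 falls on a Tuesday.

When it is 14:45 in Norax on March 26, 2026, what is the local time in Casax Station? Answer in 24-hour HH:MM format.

08:15

March 26, 2026 lies within the daylight-saving period (22 March – 11 October), so Norax is on daylight time, UTC−04:30.
14:45 Norax + 4h30m = 19:15 UTC.
1 March 2026 is a Sunday, so the first Sunday is March 1 and the fourth is March 22.
1 September 2026 is a Tuesday, so the first Saturday is September 5 and the fourth is September 26.
At the standard offset (UTC+12:00), 19:15 UTC + 12h = 07:15 Casax Station standard time (rolling into the next day, 27 March 2026).
Daylight saving runs 22 March – 26 September; the standard-time date in Casax Station, March 27, 2026, is inside that window, so Casax Station is at UTC+13:00.
19:15 UTC + 13h = 08:15 Casax Station (rolling into the next day, 27 March 2026).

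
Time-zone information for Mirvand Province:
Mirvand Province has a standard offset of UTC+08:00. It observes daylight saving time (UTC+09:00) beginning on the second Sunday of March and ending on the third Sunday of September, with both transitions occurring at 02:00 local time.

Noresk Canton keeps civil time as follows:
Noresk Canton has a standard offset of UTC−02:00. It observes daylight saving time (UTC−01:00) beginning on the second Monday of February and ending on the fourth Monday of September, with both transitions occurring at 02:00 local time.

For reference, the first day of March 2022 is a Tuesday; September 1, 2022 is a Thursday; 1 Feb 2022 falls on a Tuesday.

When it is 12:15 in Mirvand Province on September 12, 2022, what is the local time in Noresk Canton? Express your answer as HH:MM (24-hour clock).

02:15

1 March 2022 is a Tuesday, so the first Sunday is March 6 and the second is March 13.
1 September 2022 is a Thursday, so the first Sunday is September 4 and the third is September 18.
September 12, 2022 lies within the daylight-saving period (13 March – 18 September), so Mirvand Province is on daylight time, UTC+09:00.
12:15 Mirvand Province − 9h = 03:15 UTC.
1 February 2022 is a Tuesday, so the first Monday is February 7 and the second is February 14.
1 September 2022 is a Thursday, so the first Monday is September 5 and the fourth is September 26.
At the standard offset (UTC−02:00), 03:15 UTC − 2h = 01:15 Noresk Canton standard time.
The standard-time date in Noresk Canton, September 12, 2022, lies within the daylight-saving period (14 February – 26 September), so Noresk Canton is on daylight time, UTC−01:00.
03:15 UTC − 1h = 02:15 Noresk Canton.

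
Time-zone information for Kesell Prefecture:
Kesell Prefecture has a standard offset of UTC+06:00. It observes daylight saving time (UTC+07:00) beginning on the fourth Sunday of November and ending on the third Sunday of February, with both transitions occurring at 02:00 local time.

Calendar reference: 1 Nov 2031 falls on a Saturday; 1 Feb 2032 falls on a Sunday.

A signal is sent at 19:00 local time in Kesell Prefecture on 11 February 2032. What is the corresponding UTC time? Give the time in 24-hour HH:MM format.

1 November 2031 is a Saturday, so the first Sunday is November 2 and the fourth is November 23.
1 February 2032 is a Sunday, so the first Sunday is February 1 and the third is February 15.
11 February 2032 falls between 23 November 2031 and 15 February 2032, so daylight saving is in effect and Kesell Prefecture is at UTC+07:00.
19:00 local − 7h = 12:00 UTC.

12:00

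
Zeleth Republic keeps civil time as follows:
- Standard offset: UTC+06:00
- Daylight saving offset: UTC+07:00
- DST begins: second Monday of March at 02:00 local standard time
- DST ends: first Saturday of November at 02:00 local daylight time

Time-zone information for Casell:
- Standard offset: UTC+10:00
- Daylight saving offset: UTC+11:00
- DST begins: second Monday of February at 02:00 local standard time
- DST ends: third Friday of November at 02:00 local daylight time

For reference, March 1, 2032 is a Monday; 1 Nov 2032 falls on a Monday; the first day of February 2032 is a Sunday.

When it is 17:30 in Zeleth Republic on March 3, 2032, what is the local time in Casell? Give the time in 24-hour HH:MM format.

22:30

1 March 2032 is a Monday, so the first Monday is March 1 and the second is March 8.
1 November 2032 is a Monday, so the first Saturday is November 6.
March 3, 2032 does not fall between 8 March and 6 November, so daylight saving is not in effect and Zeleth Republic is at UTC+06:00.
17:30 Zeleth Republic − 6h = 11:30 UTC.
1 February 2032 is a Sunday, so the first Monday is February 2 and the second is February 9.
1 November 2032 is a Monday, so the first Friday is November 5 and the third is November 19.
At the standard offset (UTC+10:00), 11:30 UTC + 10h = 21:30 Casell standard time.
Daylight saving runs 9 February – 19 November; the standard-time date in Casell, March 3, 2032, is inside that window, so Casell is at UTC+11:00.
11:30 UTC + 11h = 22:30 Casell.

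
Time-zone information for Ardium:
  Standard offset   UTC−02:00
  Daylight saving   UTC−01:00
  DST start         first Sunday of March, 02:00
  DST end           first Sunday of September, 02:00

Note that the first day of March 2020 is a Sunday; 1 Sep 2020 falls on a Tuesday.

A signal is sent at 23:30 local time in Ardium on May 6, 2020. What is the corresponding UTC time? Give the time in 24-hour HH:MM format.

1 March 2020 is a Sunday, so the first Sunday is March 1.
1 September 2020 is a Tuesday, so the first Sunday is September 6.
Daylight saving runs 1 March – 6 September; May 6, 2020 is inside that window, so Ardium is at UTC−01:00.
23:30 local + 1h = 00:30 UTC (rolling into the next day, 7 May 2020).

00:30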